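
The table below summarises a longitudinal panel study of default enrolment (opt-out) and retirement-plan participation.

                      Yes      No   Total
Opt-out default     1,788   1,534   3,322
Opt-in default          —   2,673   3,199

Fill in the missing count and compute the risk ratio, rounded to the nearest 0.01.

3.27

The missing cell is in the unexposed row: 3199 − 2673 = 526.
So a = 1788, b = 1534, c = 526, d = 2673.
RR = [a/(a+b)] / [c/(c+d)] = (1788/3322) / (526/3199) = 0.53823/0.16443 = 3.27338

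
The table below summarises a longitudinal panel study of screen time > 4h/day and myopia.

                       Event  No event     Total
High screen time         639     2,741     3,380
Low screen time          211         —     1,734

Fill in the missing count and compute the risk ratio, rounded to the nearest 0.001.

The missing cell is in the unexposed row: 1734 − 211 = 1523.
So a = 639, b = 2741, c = 211, d = 1523.
RR = [a/(a+b)] / [c/(c+d)] = (639/3380) / (211/1734) = 0.18905/0.12168 = 1.55364

1.554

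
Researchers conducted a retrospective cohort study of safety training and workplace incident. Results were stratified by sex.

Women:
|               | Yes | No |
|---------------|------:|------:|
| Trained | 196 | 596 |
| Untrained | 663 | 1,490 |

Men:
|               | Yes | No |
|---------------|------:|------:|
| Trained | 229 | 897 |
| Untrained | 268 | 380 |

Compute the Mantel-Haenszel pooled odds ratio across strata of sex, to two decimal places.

OR_MH = Σ(aᵢdᵢ/nᵢ) / Σ(bᵢcᵢ/nᵢ), where nᵢ is the stratum total.
Stratum 1 (Women): n = 2945; a·d/n = 196·1490/2945 = 99.1647; b·c/n = 596·663/2945 = 134.1759
Stratum 2 (Men): n = 1774; a·d/n = 229·380/1774 = 49.0530; b·c/n = 897·268/1774 = 135.5107
OR_MH = (99.1647 + 49.0530) / (134.1759 + 135.5107) = 148.2177 / 269.6866 = 0.54959

0.55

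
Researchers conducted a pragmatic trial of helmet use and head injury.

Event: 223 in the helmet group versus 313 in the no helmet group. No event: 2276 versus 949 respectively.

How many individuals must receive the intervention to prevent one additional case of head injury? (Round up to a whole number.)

Risk in treated group = 223/2499 = 0.08924; risk in control = 313/1262 = 0.24802.
Absolute risk reduction = 0.24802 − 0.08924 = 0.15878
NNT = 1 / ARR = 1 / 0.15878 = 6.298 → round up → 7

7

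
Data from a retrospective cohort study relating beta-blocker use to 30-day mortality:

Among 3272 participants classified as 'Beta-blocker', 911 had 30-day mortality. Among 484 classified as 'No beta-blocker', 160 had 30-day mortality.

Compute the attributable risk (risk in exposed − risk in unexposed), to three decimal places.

From the description: a = 911, b = 2361, c = 160, d = 324.
Risk in exposed = 911/3272 = 0.278423; risk in unexposed = 160/484 = 0.330579.
Risk difference = 0.278423 − 0.330579 = -0.052156

-0.052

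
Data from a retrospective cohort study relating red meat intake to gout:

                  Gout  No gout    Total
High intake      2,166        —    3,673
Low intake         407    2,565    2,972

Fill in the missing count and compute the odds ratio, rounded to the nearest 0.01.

The missing cell is in the exposed row: 3673 − 2166 = 1507.
So a = 2166, b = 1507, c = 407, d = 2565.
OR = (a·d)/(b·c) = (2166 × 2565) / (1507 × 407) = 5555790 / 613349 = 9.05812

9.06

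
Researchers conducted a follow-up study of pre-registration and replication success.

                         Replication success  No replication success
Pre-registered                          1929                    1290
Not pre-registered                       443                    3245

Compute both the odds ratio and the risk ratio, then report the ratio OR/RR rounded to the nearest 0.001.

2.196

Cells: a = 1929, b = 1290, c = 443, d = 3245.
OR = (1929·3245)/(1290·443) = 6259605/571470 = 10.95351
Risk in exposed = 1929/3219 = 0.59925; risk in unexposed = 443/3688 = 0.12012; RR = 4.98883
OR/RR = 10.95351 / 4.98883 = 2.19561
The outcome is not rare, so the OR lies further from 1 than the RR.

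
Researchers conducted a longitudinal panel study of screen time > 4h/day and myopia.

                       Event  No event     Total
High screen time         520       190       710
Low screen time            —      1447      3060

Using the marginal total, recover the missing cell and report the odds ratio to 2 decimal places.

2.46

The missing cell is in the unexposed row: 3060 − 1447 = 1613.
So a = 520, b = 190, c = 1613, d = 1447.
OR = (a·d)/(b·c) = (520 × 1447) / (190 × 1613) = 752440 / 306470 = 2.45518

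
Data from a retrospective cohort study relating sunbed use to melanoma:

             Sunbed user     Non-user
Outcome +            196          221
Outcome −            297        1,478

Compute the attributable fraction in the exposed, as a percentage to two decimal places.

67.28

Reading the table with exposure as columns: a = 196 (Sunbed user, case), b = 297 (Sunbed user, non-case), c = 221 (Non-user, case), d = 1478.
Risk in exposed = 196/493 = 0.39757; risk in unexposed = 221/1699 = 0.13008.
RR = 0.39757/0.13008 = 3.05640
AR% = (RR − 1)/RR × 100 = (3.05640 − 1)/3.05640 × 100 = 67.2818%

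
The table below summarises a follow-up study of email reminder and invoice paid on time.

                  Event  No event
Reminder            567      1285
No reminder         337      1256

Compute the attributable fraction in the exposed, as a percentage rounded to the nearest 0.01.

Cells: a = 567, b = 1285, c = 337, d = 1256.
Risk in exposed = 567/1852 = 0.30616; risk in unexposed = 337/1593 = 0.21155.
RR = 0.30616/0.21155 = 1.44720
AR% = (RR − 1)/RR × 100 = (1.44720 − 1)/1.44720 × 100 = 30.9010%

30.90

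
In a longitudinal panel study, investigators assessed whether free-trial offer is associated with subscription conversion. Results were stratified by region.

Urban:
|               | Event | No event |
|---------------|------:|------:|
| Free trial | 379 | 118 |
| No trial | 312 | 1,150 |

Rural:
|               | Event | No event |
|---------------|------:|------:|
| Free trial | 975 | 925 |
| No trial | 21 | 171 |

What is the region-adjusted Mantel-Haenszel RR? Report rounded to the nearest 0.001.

RR_MH = Σ(aᵢ·n₀ᵢ/nᵢ) / Σ(cᵢ·n₁ᵢ/nᵢ), with n₁ᵢ = aᵢ+bᵢ (exposed), n₀ᵢ = cᵢ+dᵢ (unexposed), nᵢ = n₁ᵢ+n₀ᵢ.
Stratum 1 (Urban): n₁ = 497, n₀ = 1462, n = 1959; a·n₀/n = 379·1462/1959 = 282.8474; c·n₁/n = 312·497/1959 = 79.1547
Stratum 2 (Rural): n₁ = 1900, n₀ = 192, n = 2092; a·n₀/n = 975·192/2092 = 89.4837; c·n₁/n = 21·1900/2092 = 19.0727
RR_MH = (282.8474 + 89.4837) / (79.1547 + 19.0727) = 372.3311 / 98.2273 = 3.79050

3.791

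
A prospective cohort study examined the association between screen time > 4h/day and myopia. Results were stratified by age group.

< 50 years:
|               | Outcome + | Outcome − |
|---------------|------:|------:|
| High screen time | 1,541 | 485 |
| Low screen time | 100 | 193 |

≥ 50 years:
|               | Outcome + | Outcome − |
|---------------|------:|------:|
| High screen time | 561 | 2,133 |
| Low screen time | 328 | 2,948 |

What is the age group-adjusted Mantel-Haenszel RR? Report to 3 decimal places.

2.135

RR_MH = Σ(aᵢ·n₀ᵢ/nᵢ) / Σ(cᵢ·n₁ᵢ/nᵢ), with n₁ᵢ = aᵢ+bᵢ (exposed), n₀ᵢ = cᵢ+dᵢ (unexposed), nᵢ = n₁ᵢ+n₀ᵢ.
Stratum 1 (< 50 years): n₁ = 2026, n₀ = 293, n = 2319; a·n₀/n = 1541·293/2319 = 194.7016; c·n₁/n = 100·2026/2319 = 87.3652
Stratum 2 (≥ 50 years): n₁ = 2694, n₀ = 3276, n = 5970; a·n₀/n = 561·3276/5970 = 307.8452; c·n₁/n = 328·2694/5970 = 148.0121
RR_MH = (194.7016 + 307.8452) / (87.3652 + 148.0121) = 502.5468 / 235.3773 = 2.13507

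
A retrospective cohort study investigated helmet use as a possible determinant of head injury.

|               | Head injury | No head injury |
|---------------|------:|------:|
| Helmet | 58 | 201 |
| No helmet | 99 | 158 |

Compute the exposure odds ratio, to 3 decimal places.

0.461

Cells: a = 58, b = 201, c = 99, d = 158.
OR = (a·d)/(b·c) = (58 × 158) / (201 × 99) = 9164 / 19899 = 0.46053
Exposure is associated with lower odds of head injury (OR = 0.46 < 1).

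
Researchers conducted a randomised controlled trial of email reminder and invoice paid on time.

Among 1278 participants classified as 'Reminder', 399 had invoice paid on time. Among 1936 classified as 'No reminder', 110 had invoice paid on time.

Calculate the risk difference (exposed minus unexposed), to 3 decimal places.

From the description: a = 399, b = 879, c = 110, d = 1826.
Risk in exposed = 399/1278 = 0.312207; risk in unexposed = 110/1936 = 0.056818.
Risk difference = 0.312207 − 0.056818 = 0.255388

0.255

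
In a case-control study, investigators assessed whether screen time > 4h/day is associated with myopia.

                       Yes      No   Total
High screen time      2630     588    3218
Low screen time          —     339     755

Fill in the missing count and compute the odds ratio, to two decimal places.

The missing cell is in the unexposed row: 755 − 339 = 416.
So a = 2630, b = 588, c = 416, d = 339.
OR = (a·d)/(b·c) = (2630 × 339) / (588 × 416) = 891570 / 244608 = 3.64489

3.64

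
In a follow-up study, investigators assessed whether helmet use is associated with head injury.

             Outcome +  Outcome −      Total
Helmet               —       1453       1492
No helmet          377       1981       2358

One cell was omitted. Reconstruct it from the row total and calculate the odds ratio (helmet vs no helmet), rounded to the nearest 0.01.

The missing cell is in the exposed row: 1492 − 1453 = 39.
So a = 39, b = 1453, c = 377, d = 1981.
OR = (a·d)/(b·c) = (39 × 1981) / (1453 × 377) = 77259 / 547781 = 0.14104

0.14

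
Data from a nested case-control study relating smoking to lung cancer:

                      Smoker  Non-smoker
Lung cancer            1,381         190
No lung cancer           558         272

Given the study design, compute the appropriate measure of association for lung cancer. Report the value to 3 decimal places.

Reading the table with exposure as columns: a = 1381 (Smoker, case), b = 558 (Smoker, non-case), c = 190 (Non-smoker, case), d = 272.
This is a nested case-control study: participants were sampled on outcome status, so risks in the source population cannot be estimated directly — relative risk is not valid here. The odds ratio is the appropriate measure.
OR = (a·d)/(b·c) = (1381 × 272) / (558 × 190) = 375632 / 106020 = 3.54303

3.543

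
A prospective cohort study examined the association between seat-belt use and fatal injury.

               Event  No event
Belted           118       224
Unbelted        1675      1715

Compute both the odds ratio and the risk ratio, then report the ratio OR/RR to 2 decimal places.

Cells: a = 118, b = 224, c = 1675, d = 1715.
OR = (118·1715)/(224·1675) = 202370/375200 = 0.53937
Risk in exposed = 118/342 = 0.34503; risk in unexposed = 1675/3390 = 0.49410; RR = 0.69830
OR/RR = 0.53937 / 0.69830 = 0.77240
The outcome is not rare, so the OR lies further from 1 than the RR.

0.77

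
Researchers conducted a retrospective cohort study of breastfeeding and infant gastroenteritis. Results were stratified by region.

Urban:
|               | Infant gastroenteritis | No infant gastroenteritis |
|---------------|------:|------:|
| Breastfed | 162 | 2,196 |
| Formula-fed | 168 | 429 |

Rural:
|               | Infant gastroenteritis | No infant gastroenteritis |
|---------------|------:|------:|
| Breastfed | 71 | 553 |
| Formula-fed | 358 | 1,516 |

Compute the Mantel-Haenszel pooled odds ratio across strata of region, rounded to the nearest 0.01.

0.33

OR_MH = Σ(aᵢdᵢ/nᵢ) / Σ(bᵢcᵢ/nᵢ), where nᵢ is the stratum total.
Stratum 1 (Urban): n = 2955; a·d/n = 162·429/2955 = 23.5188; b·c/n = 2196·168/2955 = 124.8487
Stratum 2 (Rural): n = 2498; a·d/n = 71·1516/2498 = 43.0889; b·c/n = 553·358/2498 = 79.2530
OR_MH = (23.5188 + 43.0889) / (124.8487 + 79.2530) = 66.6077 / 204.1017 = 0.32635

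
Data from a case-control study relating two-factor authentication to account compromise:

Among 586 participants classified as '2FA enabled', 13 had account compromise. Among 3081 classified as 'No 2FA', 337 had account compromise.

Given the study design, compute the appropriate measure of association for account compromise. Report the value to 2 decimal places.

0.18

From the description: a = 13, b = 573, c = 337, d = 2744.
This is a case-control study: participants were sampled on outcome status, so risks in the source population cannot be estimated directly — relative risk is not valid here. The odds ratio is the appropriate measure.
OR = (a·d)/(b·c) = (13 × 2744) / (573 × 337) = 35672 / 193101 = 0.18473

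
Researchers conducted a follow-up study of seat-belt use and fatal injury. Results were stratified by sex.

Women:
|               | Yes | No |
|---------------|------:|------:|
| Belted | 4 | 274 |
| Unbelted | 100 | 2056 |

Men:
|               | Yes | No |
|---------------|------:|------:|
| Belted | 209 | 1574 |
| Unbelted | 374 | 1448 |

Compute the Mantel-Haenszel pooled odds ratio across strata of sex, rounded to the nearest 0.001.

OR_MH = Σ(aᵢdᵢ/nᵢ) / Σ(bᵢcᵢ/nᵢ), where nᵢ is the stratum total.
Stratum 1 (Women): n = 2434; a·d/n = 4·2056/2434 = 3.3788; b·c/n = 274·100/2434 = 11.2572
Stratum 2 (Men): n = 3605; a·d/n = 209·1448/3605 = 83.9479; b·c/n = 1574·374/3605 = 163.2943
OR_MH = (3.3788 + 83.9479) / (11.2572 + 163.2943) = 87.3267 / 174.5515 = 0.50029

0.500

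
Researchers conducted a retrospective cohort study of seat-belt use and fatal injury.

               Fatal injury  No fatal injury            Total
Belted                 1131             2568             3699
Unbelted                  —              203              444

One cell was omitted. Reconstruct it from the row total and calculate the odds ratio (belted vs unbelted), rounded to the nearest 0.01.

The missing cell is in the unexposed row: 444 − 203 = 241.
So a = 1131, b = 2568, c = 241, d = 203.
OR = (a·d)/(b·c) = (1131 × 203) / (2568 × 241) = 229593 / 618888 = 0.37098

0.37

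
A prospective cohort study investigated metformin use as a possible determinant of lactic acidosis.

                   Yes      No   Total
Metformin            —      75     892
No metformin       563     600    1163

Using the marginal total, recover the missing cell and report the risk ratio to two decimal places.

1.89

The missing cell is in the exposed row: 892 − 75 = 817.
So a = 817, b = 75, c = 563, d = 600.
RR = [a/(a+b)] / [c/(c+d)] = (817/892) / (563/1163) = 0.91592/0.48409 = 1.89203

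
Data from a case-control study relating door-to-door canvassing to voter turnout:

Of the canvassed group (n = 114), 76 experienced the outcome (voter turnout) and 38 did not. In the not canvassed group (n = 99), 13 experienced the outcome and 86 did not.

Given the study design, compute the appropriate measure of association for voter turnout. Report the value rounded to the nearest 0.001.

13.231

From the description: a = 76, b = 38, c = 13, d = 86.
This is a case-control study: participants were sampled on outcome status, so risks in the source population cannot be estimated directly — relative risk is not valid here. The odds ratio is the appropriate measure.
OR = (a·d)/(b·c) = (76 × 86) / (38 × 13) = 6536 / 494 = 13.23077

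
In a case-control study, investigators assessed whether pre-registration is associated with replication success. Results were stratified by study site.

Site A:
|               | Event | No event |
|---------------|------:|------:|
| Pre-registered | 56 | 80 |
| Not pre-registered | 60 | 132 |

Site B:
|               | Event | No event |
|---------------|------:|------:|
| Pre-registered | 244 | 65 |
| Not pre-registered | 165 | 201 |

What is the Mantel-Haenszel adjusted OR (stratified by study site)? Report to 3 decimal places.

3.119

OR_MH = Σ(aᵢdᵢ/nᵢ) / Σ(bᵢcᵢ/nᵢ), where nᵢ is the stratum total.
Stratum 1 (Site A): n = 328; a·d/n = 56·132/328 = 22.5366; b·c/n = 80·60/328 = 14.6341
Stratum 2 (Site B): n = 675; a·d/n = 244·201/675 = 72.6578; b·c/n = 65·165/675 = 15.8889
OR_MH = (22.5366 + 72.6578) / (14.6341 + 15.8889) = 95.1944 / 30.5230 = 3.11877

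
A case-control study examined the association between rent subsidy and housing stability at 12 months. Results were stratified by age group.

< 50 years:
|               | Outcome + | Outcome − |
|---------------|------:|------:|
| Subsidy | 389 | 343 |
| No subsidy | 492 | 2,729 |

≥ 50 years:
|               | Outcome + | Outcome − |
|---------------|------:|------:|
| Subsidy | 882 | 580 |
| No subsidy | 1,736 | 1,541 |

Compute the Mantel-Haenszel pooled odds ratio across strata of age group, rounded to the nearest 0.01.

OR_MH = Σ(aᵢdᵢ/nᵢ) / Σ(bᵢcᵢ/nᵢ), where nᵢ is the stratum total.
Stratum 1 (< 50 years): n = 3953; a·d/n = 389·2729/3953 = 268.5507; b·c/n = 343·492/3953 = 42.6906
Stratum 2 (≥ 50 years): n = 4739; a·d/n = 882·1541/4739 = 286.8035; b·c/n = 580·1736/4739 = 212.4668
OR_MH = (268.5507 + 286.8035) / (42.6906 + 212.4668) = 555.3543 / 255.1574 = 2.17652

2.18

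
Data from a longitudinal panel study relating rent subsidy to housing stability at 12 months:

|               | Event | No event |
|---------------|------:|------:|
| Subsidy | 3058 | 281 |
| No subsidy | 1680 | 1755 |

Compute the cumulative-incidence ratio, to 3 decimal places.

Cells: a = 3058, b = 281, c = 1680, d = 1755.
Risk in exposed = 3058/3339 = 0.91584; risk in unexposed = 1680/3435 = 0.48908.
RR = 0.91584 / 0.48908 = 1.87257
The risk among the exposed is 1.87 times that among the unexposed.

1.873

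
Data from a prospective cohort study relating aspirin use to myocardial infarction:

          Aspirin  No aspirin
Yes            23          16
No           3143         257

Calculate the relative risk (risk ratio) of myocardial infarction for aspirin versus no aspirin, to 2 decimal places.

0.12

Reading the table with exposure as columns: a = 23 (Aspirin, case), b = 3143 (Aspirin, non-case), c = 16 (No aspirin, case), d = 257.
Risk in exposed = 23/3166 = 0.00726; risk in unexposed = 16/273 = 0.05861.
RR = 0.00726 / 0.05861 = 0.12395
The risk is 88% lower among the exposed than among the unexposed.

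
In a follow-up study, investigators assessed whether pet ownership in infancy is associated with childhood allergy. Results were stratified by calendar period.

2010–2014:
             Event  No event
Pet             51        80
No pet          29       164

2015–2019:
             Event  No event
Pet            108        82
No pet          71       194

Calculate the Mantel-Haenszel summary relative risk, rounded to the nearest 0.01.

RR_MH = Σ(aᵢ·n₀ᵢ/nᵢ) / Σ(cᵢ·n₁ᵢ/nᵢ), with n₁ᵢ = aᵢ+bᵢ (exposed), n₀ᵢ = cᵢ+dᵢ (unexposed), nᵢ = n₁ᵢ+n₀ᵢ.
Stratum 1 (2010–2014): n₁ = 131, n₀ = 193, n = 324; a·n₀/n = 51·193/324 = 30.3796; c·n₁/n = 29·131/324 = 11.7253
Stratum 2 (2015–2019): n₁ = 190, n₀ = 265, n = 455; a·n₀/n = 108·265/455 = 62.9011; c·n₁/n = 71·190/455 = 29.6484
RR_MH = (30.3796 + 62.9011) / (11.7253 + 29.6484) = 93.2807 / 41.3737 = 2.25459

2.25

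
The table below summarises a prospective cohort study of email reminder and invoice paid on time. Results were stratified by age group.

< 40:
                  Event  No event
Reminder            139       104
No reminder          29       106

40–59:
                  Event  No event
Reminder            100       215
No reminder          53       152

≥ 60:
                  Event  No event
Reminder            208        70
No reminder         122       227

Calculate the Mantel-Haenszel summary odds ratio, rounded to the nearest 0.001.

3.298

OR_MH = Σ(aᵢdᵢ/nᵢ) / Σ(bᵢcᵢ/nᵢ), where nᵢ is the stratum total.
Stratum 1 (< 40): n = 378; a·d/n = 139·106/378 = 38.9788; b·c/n = 104·29/378 = 7.9788
Stratum 2 (40–59): n = 520; a·d/n = 100·152/520 = 29.2308; b·c/n = 215·53/520 = 21.9135
Stratum 3 (≥ 60): n = 627; a·d/n = 208·227/627 = 75.3046; b·c/n = 70·122/627 = 13.6204
OR_MH = (38.9788 + 29.2308 + 75.3046) / (7.9788 + 21.9135 + 13.6204) = 143.5142 / 43.5127 = 3.29821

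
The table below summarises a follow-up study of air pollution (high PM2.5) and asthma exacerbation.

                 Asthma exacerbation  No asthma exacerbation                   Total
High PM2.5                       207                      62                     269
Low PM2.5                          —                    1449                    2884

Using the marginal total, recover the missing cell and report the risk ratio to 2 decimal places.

The missing cell is in the unexposed row: 2884 − 1449 = 1435.
So a = 207, b = 62, c = 1435, d = 1449.
RR = [a/(a+b)] / [c/(c+d)] = (207/269) / (1435/2884) = 0.76952/0.49757 = 1.54654

1.55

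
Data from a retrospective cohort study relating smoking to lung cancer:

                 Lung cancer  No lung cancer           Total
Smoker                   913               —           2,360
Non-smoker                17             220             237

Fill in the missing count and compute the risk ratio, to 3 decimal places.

The missing cell is in the exposed row: 2360 − 913 = 1447.
So a = 913, b = 1447, c = 17, d = 220.
RR = [a/(a+b)] / [c/(c+d)] = (913/2360) / (17/237) = 0.38686/0.07173 = 5.39334

5.393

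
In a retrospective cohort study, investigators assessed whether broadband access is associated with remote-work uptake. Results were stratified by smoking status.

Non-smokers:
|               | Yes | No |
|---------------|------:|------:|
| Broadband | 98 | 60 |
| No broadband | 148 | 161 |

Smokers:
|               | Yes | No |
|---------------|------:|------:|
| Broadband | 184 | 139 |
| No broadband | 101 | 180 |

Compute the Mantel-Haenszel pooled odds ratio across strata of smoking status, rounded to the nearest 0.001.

OR_MH = Σ(aᵢdᵢ/nᵢ) / Σ(bᵢcᵢ/nᵢ), where nᵢ is the stratum total.
Stratum 1 (Non-smokers): n = 467; a·d/n = 98·161/467 = 33.7859; b·c/n = 60·148/467 = 19.0150
Stratum 2 (Smokers): n = 604; a·d/n = 184·180/604 = 54.8344; b·c/n = 139·101/604 = 23.2434
OR_MH = (33.7859 + 54.8344) / (19.0150 + 23.2434) = 88.6203 / 42.2584 = 2.09711

2.097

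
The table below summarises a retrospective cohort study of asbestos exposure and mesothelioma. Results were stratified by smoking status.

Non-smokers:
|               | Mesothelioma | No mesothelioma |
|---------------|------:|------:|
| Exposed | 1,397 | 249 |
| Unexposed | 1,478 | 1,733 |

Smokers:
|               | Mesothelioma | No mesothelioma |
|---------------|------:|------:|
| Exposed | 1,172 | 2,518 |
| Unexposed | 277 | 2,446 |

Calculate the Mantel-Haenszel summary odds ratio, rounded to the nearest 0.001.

OR_MH = Σ(aᵢdᵢ/nᵢ) / Σ(bᵢcᵢ/nᵢ), where nᵢ is the stratum total.
Stratum 1 (Non-smokers): n = 4857; a·d/n = 1397·1733/4857 = 498.4560; b·c/n = 249·1478/4857 = 75.7715
Stratum 2 (Smokers): n = 6413; a·d/n = 1172·2446/6413 = 447.0157; b·c/n = 2518·277/6413 = 108.7613
OR_MH = (498.4560 + 447.0157) / (75.7715 + 108.7613) = 945.4718 / 184.5327 = 5.12360

5.124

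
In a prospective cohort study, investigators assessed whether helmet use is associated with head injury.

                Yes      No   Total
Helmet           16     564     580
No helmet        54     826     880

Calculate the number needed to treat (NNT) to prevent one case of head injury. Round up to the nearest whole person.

30

Risk in treated group = 16/580 = 0.02759; risk in control = 54/880 = 0.06136.
Absolute risk reduction = 0.06136 − 0.02759 = 0.03378
NNT = 1 / ARR = 1 / 0.03378 = 29.606 → round up → 30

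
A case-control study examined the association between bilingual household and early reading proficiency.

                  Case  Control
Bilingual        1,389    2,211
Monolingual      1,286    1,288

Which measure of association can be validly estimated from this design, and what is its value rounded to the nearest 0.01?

0.63

Cells: a = 1389, b = 2211, c = 1286, d = 1288.
This is a case-control study: participants were sampled on outcome status, so risks in the source population cannot be estimated directly — relative risk is not valid here. The odds ratio is the appropriate measure.
OR = (a·d)/(b·c) = (1389 × 1288) / (2211 × 1286) = 1789032 / 2843346 = 0.62920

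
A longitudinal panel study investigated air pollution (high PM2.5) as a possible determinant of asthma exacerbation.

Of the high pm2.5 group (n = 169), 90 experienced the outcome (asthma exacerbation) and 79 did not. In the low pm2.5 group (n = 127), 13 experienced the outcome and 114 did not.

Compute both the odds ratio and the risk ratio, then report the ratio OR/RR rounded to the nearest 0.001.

1.920

From the description: a = 90, b = 79, c = 13, d = 114.
OR = (90·114)/(79·13) = 10260/1027 = 9.99026
Risk in exposed = 90/169 = 0.53254; risk in unexposed = 13/127 = 0.10236; RR = 5.20255
OR/RR = 9.99026 / 5.20255 = 1.92026
The outcome is not rare, so the OR lies further from 1 than the RR.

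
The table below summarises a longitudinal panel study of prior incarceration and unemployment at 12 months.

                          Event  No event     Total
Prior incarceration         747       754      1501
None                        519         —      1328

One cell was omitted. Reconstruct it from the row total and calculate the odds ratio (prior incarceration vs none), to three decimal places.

The missing cell is in the unexposed row: 1328 − 519 = 809.
So a = 747, b = 754, c = 519, d = 809.
OR = (a·d)/(b·c) = (747 × 809) / (754 × 519) = 604323 / 391326 = 1.54430

1.544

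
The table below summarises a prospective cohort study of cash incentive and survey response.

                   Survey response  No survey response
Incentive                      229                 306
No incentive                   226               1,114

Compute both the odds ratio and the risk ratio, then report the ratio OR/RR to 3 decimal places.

1.453

Cells: a = 229, b = 306, c = 226, d = 1114.
OR = (229·1114)/(306·226) = 255106/69156 = 3.68885
Risk in exposed = 229/535 = 0.42804; risk in unexposed = 226/1340 = 0.16866; RR = 2.53792
OR/RR = 3.68885 / 2.53792 = 1.45349
The outcome is not rare, so the OR lies further from 1 than the RR.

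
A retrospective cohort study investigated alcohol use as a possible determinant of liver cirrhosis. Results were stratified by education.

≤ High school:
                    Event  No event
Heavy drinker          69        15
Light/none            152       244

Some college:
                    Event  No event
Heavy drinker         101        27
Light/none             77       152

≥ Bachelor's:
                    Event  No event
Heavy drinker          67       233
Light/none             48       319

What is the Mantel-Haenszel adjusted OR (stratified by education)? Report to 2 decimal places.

4.03

OR_MH = Σ(aᵢdᵢ/nᵢ) / Σ(bᵢcᵢ/nᵢ), where nᵢ is the stratum total.
Stratum 1 (≤ High school): n = 480; a·d/n = 69·244/480 = 35.0750; b·c/n = 15·152/480 = 4.7500
Stratum 2 (Some college): n = 357; a·d/n = 101·152/357 = 43.0028; b·c/n = 27·77/357 = 5.8235
Stratum 3 (≥ Bachelor's): n = 667; a·d/n = 67·319/667 = 32.0435; b·c/n = 233·48/667 = 16.7676
OR_MH = (35.0750 + 43.0028 + 32.0435) / (4.7500 + 5.8235 + 16.7676) = 110.1213 / 27.3411 = 4.02768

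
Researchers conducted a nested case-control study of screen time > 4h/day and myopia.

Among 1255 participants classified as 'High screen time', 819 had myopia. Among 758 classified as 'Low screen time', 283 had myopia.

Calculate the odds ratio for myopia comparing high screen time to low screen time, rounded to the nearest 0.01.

From the description: a = 819, b = 436, c = 283, d = 475.
OR = (a·d)/(b·c) = (819 × 475) / (436 × 283) = 389025 / 123388 = 3.15286
The odds of myopia are about 3.15 times as high in the high screen time group.

3.15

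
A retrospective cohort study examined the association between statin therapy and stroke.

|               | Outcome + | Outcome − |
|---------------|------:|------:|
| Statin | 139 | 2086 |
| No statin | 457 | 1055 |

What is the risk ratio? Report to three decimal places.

0.207

Cells: a = 139, b = 2086, c = 457, d = 1055.
Risk in exposed = 139/2225 = 0.06247; risk in unexposed = 457/1512 = 0.30225.
RR = 0.06247 / 0.30225 = 0.20669
The risk is 79% lower among the exposed than among the unexposed.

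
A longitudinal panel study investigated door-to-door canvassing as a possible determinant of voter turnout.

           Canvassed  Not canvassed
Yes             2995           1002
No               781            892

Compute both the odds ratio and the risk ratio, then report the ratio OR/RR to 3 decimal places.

Reading the table with exposure as columns: a = 2995 (Canvassed, case), b = 781 (Canvassed, non-case), c = 1002 (Not canvassed, case), d = 892.
OR = (2995·892)/(781·1002) = 2671540/782562 = 3.41384
Risk in exposed = 2995/3776 = 0.79317; risk in unexposed = 1002/1894 = 0.52904; RR = 1.49926
OR/RR = 3.41384 / 1.49926 = 2.27701
The outcome is not rare, so the OR lies further from 1 than the RR.

2.277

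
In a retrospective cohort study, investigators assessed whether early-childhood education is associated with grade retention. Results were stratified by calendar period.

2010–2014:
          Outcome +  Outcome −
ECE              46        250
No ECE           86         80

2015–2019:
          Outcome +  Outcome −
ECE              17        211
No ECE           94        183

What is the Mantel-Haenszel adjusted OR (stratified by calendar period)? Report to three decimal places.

OR_MH = Σ(aᵢdᵢ/nᵢ) / Σ(bᵢcᵢ/nᵢ), where nᵢ is the stratum total.
Stratum 1 (2010–2014): n = 462; a·d/n = 46·80/462 = 7.9654; b·c/n = 250·86/462 = 46.5368
Stratum 2 (2015–2019): n = 505; a·d/n = 17·183/505 = 6.1604; b·c/n = 211·94/505 = 39.2752
OR_MH = (7.9654 + 6.1604) / (46.5368 + 39.2752) = 14.1258 / 85.8120 = 0.16461

0.165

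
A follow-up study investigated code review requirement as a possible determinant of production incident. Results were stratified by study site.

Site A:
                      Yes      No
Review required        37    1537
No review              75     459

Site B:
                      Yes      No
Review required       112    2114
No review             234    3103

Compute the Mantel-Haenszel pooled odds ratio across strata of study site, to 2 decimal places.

0.49

OR_MH = Σ(aᵢdᵢ/nᵢ) / Σ(bᵢcᵢ/nᵢ), where nᵢ is the stratum total.
Stratum 1 (Site A): n = 2108; a·d/n = 37·459/2108 = 8.0565; b·c/n = 1537·75/2108 = 54.6845
Stratum 2 (Site B): n = 5563; a·d/n = 112·3103/5563 = 62.4728; b·c/n = 2114·234/5563 = 88.9225
OR_MH = (8.0565 + 62.4728) / (54.6845 + 88.9225) = 70.5292 / 143.6071 = 0.49113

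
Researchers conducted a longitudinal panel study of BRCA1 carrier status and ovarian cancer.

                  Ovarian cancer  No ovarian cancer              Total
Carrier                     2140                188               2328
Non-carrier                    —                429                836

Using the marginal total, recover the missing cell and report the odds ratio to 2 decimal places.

12.00

The missing cell is in the unexposed row: 836 − 429 = 407.
So a = 2140, b = 188, c = 407, d = 429.
OR = (a·d)/(b·c) = (2140 × 429) / (188 × 407) = 918060 / 76516 = 11.99827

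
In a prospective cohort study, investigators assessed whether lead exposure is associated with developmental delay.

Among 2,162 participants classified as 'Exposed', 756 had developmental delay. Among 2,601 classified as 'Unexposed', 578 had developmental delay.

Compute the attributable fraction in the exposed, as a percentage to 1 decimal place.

36.4

From the description: a = 756, b = 1406, c = 578, d = 2023.
Risk in exposed = 756/2162 = 0.34968; risk in unexposed = 578/2601 = 0.22222.
RR = 0.34968/0.22222 = 1.57354
AR% = (RR − 1)/RR × 100 = (1.57354 − 1)/1.57354 × 100 = 36.4491%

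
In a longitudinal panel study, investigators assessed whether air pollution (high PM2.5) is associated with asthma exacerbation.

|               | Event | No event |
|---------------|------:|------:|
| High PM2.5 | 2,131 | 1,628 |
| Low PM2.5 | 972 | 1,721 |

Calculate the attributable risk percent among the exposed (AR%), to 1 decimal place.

Cells: a = 2131, b = 1628, c = 972, d = 1721.
Risk in exposed = 2131/3759 = 0.56691; risk in unexposed = 972/2693 = 0.36094.
RR = 0.56691/0.36094 = 1.57066
AR% = (RR − 1)/RR × 100 = (1.57066 − 1)/1.57066 × 100 = 36.3324%

36.3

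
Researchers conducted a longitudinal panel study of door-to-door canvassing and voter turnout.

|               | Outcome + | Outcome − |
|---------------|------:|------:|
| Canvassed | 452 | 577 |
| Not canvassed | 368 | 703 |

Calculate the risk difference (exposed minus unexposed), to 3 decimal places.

Cells: a = 452, b = 577, c = 368, d = 703.
Risk in exposed = 452/1029 = 0.439261; risk in unexposed = 368/1071 = 0.343604.
Risk difference = 0.439261 − 0.343604 = 0.095657

0.096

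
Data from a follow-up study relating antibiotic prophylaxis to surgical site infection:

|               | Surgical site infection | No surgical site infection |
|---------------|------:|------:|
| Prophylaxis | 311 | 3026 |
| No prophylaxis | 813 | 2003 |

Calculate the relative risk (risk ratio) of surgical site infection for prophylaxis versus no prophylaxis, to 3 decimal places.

0.323

Cells: a = 311, b = 3026, c = 813, d = 2003.
Risk in exposed = 311/3337 = 0.09320; risk in unexposed = 813/2816 = 0.28871.
RR = 0.09320 / 0.28871 = 0.32281
The risk is 68% lower among the exposed than among the unexposed.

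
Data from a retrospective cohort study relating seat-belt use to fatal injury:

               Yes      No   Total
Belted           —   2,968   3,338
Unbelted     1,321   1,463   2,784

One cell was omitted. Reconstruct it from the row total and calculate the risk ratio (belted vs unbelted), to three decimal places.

The missing cell is in the exposed row: 3338 − 2968 = 370.
So a = 370, b = 2968, c = 1321, d = 1463.
RR = [a/(a+b)] / [c/(c+d)] = (370/3338) / (1321/2784) = 0.11084/0.47450 = 0.23360

0.234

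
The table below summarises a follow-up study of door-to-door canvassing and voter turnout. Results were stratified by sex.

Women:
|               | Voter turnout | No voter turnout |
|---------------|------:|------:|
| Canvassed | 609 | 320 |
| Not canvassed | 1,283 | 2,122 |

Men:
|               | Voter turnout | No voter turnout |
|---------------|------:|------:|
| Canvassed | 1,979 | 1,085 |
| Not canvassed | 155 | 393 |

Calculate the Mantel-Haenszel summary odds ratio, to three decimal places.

3.634

OR_MH = Σ(aᵢdᵢ/nᵢ) / Σ(bᵢcᵢ/nᵢ), where nᵢ is the stratum total.
Stratum 1 (Women): n = 4334; a·d/n = 609·2122/4334 = 298.1767; b·c/n = 320·1283/4334 = 94.7300
Stratum 2 (Men): n = 3612; a·d/n = 1979·393/3612 = 215.3231; b·c/n = 1085·155/3612 = 46.5601
OR_MH = (298.1767 + 215.3231) / (94.7300 + 46.5601) = 513.4998 / 141.2901 = 3.63436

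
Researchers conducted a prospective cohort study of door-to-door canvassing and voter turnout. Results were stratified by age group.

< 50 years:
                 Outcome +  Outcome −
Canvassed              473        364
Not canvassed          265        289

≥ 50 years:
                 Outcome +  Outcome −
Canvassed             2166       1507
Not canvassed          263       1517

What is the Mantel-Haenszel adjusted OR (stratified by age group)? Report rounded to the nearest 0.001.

OR_MH = Σ(aᵢdᵢ/nᵢ) / Σ(bᵢcᵢ/nᵢ), where nᵢ is the stratum total.
Stratum 1 (< 50 years): n = 1391; a·d/n = 473·289/1391 = 98.2725; b·c/n = 364·265/1391 = 69.3458
Stratum 2 (≥ 50 years): n = 5453; a·d/n = 2166·1517/5453 = 602.5714; b·c/n = 1507·263/5453 = 72.6831
OR_MH = (98.2725 + 602.5714) / (69.3458 + 72.6831) = 700.8439 / 142.0289 = 4.93452

4.935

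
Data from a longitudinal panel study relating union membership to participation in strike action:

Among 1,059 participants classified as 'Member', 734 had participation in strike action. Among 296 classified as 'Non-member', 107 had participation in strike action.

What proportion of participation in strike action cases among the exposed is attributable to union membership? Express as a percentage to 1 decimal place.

From the description: a = 734, b = 325, c = 107, d = 189.
Risk in exposed = 734/1059 = 0.69311; risk in unexposed = 107/296 = 0.36149.
RR = 0.69311/0.36149 = 1.91738
AR% = (RR − 1)/RR × 100 = (1.91738 − 1)/1.91738 × 100 = 47.8455%

47.8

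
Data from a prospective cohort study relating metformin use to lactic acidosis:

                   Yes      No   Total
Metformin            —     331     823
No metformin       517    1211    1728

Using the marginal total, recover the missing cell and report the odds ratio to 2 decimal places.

The missing cell is in the exposed row: 823 − 331 = 492.
So a = 492, b = 331, c = 517, d = 1211.
OR = (a·d)/(b·c) = (492 × 1211) / (331 × 517) = 595812 / 171127 = 3.48169

3.48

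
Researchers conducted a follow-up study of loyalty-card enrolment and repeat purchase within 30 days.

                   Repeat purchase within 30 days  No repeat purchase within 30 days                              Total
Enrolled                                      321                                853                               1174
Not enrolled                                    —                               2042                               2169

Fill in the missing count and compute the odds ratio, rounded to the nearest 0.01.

6.05

The missing cell is in the unexposed row: 2169 − 2042 = 127.
So a = 321, b = 853, c = 127, d = 2042.
OR = (a·d)/(b·c) = (321 × 2042) / (853 × 127) = 655482 / 108331 = 6.05073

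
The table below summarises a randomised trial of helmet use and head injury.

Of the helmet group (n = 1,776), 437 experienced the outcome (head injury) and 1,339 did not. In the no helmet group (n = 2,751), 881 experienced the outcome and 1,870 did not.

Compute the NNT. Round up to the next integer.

14

Risk in treated group = 437/1776 = 0.24606; risk in control = 881/2751 = 0.32025.
Absolute risk reduction = 0.32025 − 0.24606 = 0.07419
NNT = 1 / ARR = 1 / 0.07419 = 13.479 → round up → 14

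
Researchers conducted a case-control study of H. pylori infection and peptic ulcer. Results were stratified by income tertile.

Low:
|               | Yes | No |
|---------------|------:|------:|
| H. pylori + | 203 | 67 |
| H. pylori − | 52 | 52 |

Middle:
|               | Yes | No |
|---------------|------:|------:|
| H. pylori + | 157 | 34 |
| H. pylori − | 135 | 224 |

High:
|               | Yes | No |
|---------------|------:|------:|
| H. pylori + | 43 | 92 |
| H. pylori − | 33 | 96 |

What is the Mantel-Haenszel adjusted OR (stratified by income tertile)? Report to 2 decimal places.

OR_MH = Σ(aᵢdᵢ/nᵢ) / Σ(bᵢcᵢ/nᵢ), where nᵢ is the stratum total.
Stratum 1 (Low): n = 374; a·d/n = 203·52/374 = 28.2246; b·c/n = 67·52/374 = 9.3155
Stratum 2 (Middle): n = 550; a·d/n = 157·224/550 = 63.9418; b·c/n = 34·135/550 = 8.3455
Stratum 3 (High): n = 264; a·d/n = 43·96/264 = 15.6364; b·c/n = 92·33/264 = 11.5000
OR_MH = (28.2246 + 63.9418 + 15.6364) / (9.3155 + 8.3455 + 11.5000) = 107.8028 / 29.1610 = 3.69682

3.70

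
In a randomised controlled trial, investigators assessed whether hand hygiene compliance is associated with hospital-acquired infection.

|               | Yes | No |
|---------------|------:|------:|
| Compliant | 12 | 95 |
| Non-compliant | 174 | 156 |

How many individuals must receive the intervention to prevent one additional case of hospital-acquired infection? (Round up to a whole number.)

Risk in treated group = 12/107 = 0.11215; risk in control = 174/330 = 0.52727.
Absolute risk reduction = 0.52727 − 0.11215 = 0.41512
NNT = 1 / ARR = 1 / 0.41512 = 2.409 → round up → 3

3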